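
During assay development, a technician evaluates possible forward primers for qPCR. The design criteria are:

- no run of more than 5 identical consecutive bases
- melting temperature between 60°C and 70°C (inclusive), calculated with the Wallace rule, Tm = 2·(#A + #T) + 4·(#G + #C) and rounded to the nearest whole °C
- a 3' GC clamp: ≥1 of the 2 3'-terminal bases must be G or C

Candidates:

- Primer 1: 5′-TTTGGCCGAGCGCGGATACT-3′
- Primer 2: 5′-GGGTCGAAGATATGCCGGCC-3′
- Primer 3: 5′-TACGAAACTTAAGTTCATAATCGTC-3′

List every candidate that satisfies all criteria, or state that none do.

Primer 1 (20 nt, A=3 T=5 G=7 C=5): longest run = 3 ✓; Tm = 2·8 + 4·12 = 64°C ✓; 3' end CT has 1 G/C ✓ — passes.
Primer 2 (20 nt, A=4 T=3 G=8 C=5): longest run = 3 ✓; Tm = 2·7 + 4·13 = 66°C ✓; 3' end CC has 2 G/C ✓ — passes.
Primer 3 (25 nt, A=9 T=8 G=3 C=5): longest run = 3 ✓; Tm = 2·17 + 4·8 = 66°C ✓; 3' end TC has 1 G/C ✓ — passes.

Primer 1, Primer 2 and Primer 3.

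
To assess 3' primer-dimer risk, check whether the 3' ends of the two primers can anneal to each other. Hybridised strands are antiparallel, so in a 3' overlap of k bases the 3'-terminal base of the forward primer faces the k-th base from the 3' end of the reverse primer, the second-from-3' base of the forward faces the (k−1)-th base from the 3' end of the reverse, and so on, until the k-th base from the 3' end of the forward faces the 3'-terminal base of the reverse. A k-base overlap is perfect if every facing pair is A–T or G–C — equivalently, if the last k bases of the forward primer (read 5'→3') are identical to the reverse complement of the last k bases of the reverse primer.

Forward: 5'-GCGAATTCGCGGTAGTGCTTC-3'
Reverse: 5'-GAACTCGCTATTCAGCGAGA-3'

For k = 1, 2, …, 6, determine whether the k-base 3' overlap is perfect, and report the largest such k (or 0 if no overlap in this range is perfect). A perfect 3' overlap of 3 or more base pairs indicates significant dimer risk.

Last 6 bases (5'→3') — forward …TGCTTC, reverse …GCGAGA.
Reverse complement of the reverse primer's last 6 bases: TCTCGC; its first k bases are the reverse complement of the reverse primer's last k bases, so a perfect k-base overlap needs the forward primer's last k bases to equal them.
Comparing (forward last k vs required): k=1: C vs T ✗; k=2: TC vs TC ✓; k=3: TTC vs TCT ✗; k=4: CTTC vs TCTC ✗; k=5: GCTTC vs TCTCG ✗; k=6: TGCTTC vs TCTCGC ✗.
Only k = 2 is perfect, so the longest perfect 3' overlap is 2.

Longest perfect overlap: 2 complementary base pairs; below the dimer-risk threshold (threshold 3).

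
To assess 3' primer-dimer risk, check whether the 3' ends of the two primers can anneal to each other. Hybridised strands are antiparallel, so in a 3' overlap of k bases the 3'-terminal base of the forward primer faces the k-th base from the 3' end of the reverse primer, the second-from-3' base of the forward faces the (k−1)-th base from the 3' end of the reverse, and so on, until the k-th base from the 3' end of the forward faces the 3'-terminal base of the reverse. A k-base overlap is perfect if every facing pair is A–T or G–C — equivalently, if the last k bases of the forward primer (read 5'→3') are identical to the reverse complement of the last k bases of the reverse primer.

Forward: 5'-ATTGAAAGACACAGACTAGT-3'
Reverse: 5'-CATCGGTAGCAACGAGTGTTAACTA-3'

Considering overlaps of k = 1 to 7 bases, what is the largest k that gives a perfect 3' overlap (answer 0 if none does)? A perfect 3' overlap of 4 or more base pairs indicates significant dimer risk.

Last 7 bases (5'→3') — forward …GACTAGT, reverse …TTAACTA.
Reverse complement of the reverse primer's last 7 bases: TAGTTAA; its first k bases are the reverse complement of the reverse primer's last k bases, so a perfect k-base overlap needs the forward primer's last k bases to equal them.
Comparing (forward last k vs required): k=1: T vs T ✓; k=2: GT vs TA ✗; k=3: AGT vs TAG ✗; k=4: TAGT vs TAGT ✓; k=5: CTAGT vs TAGTT ✗; k=6: ACTAGT vs TAGTTA ✗; k=7: GACTAGT vs TAGTTAA ✗.
Perfect overlaps at k = 1, 4; the largest is 4.

Longest perfect overlap: 4 complementary base pairs; significant dimer risk (threshold 4).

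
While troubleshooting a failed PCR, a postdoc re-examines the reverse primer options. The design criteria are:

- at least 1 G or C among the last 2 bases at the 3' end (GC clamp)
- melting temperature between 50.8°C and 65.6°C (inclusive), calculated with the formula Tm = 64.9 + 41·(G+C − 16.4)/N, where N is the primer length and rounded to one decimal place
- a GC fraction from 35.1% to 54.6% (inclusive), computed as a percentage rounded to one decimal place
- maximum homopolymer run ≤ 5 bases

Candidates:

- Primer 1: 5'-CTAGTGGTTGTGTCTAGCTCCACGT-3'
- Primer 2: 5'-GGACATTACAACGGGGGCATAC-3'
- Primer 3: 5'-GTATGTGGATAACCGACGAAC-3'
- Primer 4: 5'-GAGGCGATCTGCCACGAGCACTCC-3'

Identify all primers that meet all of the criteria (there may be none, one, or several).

Primer 1 (25 nt, A=3 T=9 G=7 C=6): 3' end GT has 1 G/C ✓; Tm = 64.9 + 41·(13 − 16.4)/25 = 59.3°C ✓; GC 13/25 = 52.0% ✓; longest run = 2 ✓ — passes.
Primer 2 (22 nt, A=7 T=3 G=7 C=5): 3' end AC has 1 G/C ✓; Tm = 64.9 + 41·(12 − 16.4)/22 = 56.7°C ✓; GC 12/22 = 54.5% ✓; longest run = 5 ✓ — passes.
Primer 3 (21 nt, A=7 T=4 G=6 C=4): 3' end AC has 1 G/C ✓; Tm = 64.9 + 41·(10 − 16.4)/21 = 52.4°C ✓; GC 10/21 = 47.6% ✓; longest run = 2 ✓ — passes.
Primer 4 (24 nt, A=5 T=3 G=7 C=9): 3' end CC has 2 G/C ✓; Tm = 64.9 + 41·(16 − 16.4)/24 = 64.2°C ✓; GC 16/24 = 66.7%, outside 35.1–54.6% ✗; longest run = 2 ✓ — fails.

Primer 1, Primer 2 and Primer 3.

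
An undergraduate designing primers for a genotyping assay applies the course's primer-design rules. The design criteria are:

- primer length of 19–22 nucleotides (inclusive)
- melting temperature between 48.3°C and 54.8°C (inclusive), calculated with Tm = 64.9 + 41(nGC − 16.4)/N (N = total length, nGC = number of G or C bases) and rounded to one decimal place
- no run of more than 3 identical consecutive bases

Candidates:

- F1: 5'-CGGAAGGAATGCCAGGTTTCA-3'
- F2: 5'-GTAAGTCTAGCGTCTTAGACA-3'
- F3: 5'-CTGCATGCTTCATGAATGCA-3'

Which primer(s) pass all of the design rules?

F1, F2 and F3.

F1 (21 nt, A=6 T=4 G=7 C=4): length 21 ✓; Tm = 64.9 + 41·(11 − 16.4)/21 = 54.4°C ✓; longest run = 3 ✓ — passes.
F2 (21 nt, A=6 T=6 G=5 C=4): length 21 ✓; Tm = 64.9 + 41·(9 − 16.4)/21 = 50.5°C ✓; longest run = 2 ✓ — passes.
F3 (20 nt, A=5 T=6 G=4 C=5): length 20 ✓; Tm = 64.9 + 41·(9 − 16.4)/20 = 49.7°C ✓; longest run = 2 ✓ — passes.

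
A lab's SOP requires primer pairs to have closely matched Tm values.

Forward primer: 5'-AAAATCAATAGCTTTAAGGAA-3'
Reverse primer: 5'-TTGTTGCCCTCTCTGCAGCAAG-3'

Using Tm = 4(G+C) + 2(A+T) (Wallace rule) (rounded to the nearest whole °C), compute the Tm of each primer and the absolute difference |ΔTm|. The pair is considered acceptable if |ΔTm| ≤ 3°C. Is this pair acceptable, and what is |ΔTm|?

|ΔTm| = 16°C; the pair is not acceptable.

Forward: A=11 T=5 G=3 C=2 → Tm = 2·16 + 4·5 = 52°C.
Reverse: A=3 T=7 G=5 C=7 → Tm = 2·10 + 4·12 = 68°C.
|ΔTm| = |52 − 68| = 16°C, > 3°C.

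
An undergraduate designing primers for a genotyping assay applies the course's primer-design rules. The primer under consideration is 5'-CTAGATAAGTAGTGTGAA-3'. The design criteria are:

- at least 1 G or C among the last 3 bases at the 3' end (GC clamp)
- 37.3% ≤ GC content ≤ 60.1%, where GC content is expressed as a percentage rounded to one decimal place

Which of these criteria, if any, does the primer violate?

Base counts: A=7, T=5, G=5, C=1 (length 18).
GC clamp: 3' end GAA has 1 G/C ✓
GC content: GC 6/18 = 33.3%, outside 37.3–60.1% ✗

Fails: GC content.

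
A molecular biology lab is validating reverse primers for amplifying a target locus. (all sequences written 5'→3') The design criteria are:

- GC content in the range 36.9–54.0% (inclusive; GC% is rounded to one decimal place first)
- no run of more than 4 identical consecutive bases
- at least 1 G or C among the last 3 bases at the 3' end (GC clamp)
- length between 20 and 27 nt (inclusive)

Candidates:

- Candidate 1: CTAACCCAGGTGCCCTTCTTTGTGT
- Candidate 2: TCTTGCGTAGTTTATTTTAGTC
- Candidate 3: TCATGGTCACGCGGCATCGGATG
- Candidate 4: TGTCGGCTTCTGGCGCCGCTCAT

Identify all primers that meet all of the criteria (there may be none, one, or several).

Candidate 1 (25 nt, A=3 T=9 G=5 C=8): GC 13/25 = 52.0% ✓; longest run = 3 ✓; 3' end TGT has 1 G/C ✓; length 25 ✓ — passes.
Candidate 2 (22 nt, A=3 T=12 G=4 C=3): GC 7/22 = 31.8%, outside 36.9–54.0% ✗; longest run = 4 ✓; 3' end GTC has 2 G/C ✓; length 22 ✓ — fails.
Candidate 3 (23 nt, A=4 T=5 G=8 C=6): GC 14/23 = 60.9%, outside 36.9–54.0% ✗; longest run = 2 ✓; 3' end ATG has 1 G/C ✓; length 23 ✓ — fails.
Candidate 4 (23 nt, A=1 T=7 G=7 C=8): GC 15/23 = 65.2%, outside 36.9–54.0% ✗; longest run = 2 ✓; 3' end CAT has 1 G/C ✓; length 23 ✓ — fails.

Candidate 1 only.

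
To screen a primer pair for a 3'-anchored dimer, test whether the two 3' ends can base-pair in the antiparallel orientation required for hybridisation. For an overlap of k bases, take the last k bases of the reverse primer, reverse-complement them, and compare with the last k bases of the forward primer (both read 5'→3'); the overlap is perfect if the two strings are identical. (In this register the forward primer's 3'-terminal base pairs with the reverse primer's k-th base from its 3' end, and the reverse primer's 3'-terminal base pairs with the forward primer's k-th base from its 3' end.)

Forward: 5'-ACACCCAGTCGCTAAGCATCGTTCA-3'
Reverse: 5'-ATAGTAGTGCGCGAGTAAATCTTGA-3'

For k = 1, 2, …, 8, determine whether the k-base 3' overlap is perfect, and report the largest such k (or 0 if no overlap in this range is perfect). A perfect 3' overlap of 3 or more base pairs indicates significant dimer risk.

Last 8 bases (5'→3') — forward …ATCGTTCA, reverse …AATCTTGA.
Reverse complement of the reverse primer's last 8 bases: TCAAGATT; its first k bases are the reverse complement of the reverse primer's last k bases, so a perfect k-base overlap needs the forward primer's last k bases to equal them.
Comparing (forward last k vs required): k=1: A vs T ✗; k=2: CA vs TC ✗; k=3: TCA vs TCA ✓; k=4: TTCA vs TCAA ✗; k=5: GTTCA vs TCAAG ✗; k=6: CGTTCA vs TCAAGA ✗; k=7: TCGTTCA vs TCAAGAT ✗; k=8: ATCGTTCA vs TCAAGATT ✗.
Only k = 3 is perfect, so the longest perfect 3' overlap is 3.

Longest perfect overlap: 3 complementary base pairs; significant dimer risk (threshold 3).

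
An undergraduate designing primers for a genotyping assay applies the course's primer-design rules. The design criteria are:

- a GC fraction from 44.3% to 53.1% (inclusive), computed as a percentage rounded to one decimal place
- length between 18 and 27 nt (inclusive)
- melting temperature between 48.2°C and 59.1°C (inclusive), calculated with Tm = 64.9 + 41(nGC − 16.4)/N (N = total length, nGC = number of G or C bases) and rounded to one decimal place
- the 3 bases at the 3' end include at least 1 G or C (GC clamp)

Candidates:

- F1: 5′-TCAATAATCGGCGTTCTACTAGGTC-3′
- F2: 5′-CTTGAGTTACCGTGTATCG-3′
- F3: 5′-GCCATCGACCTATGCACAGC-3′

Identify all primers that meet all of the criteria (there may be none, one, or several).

F2 only.

F1 (25 nt, A=6 T=8 G=5 C=6): GC 11/25 = 44.0%, outside 44.3–53.1% ✗; length 25 ✓; Tm = 64.9 + 41·(11 − 16.4)/25 = 56.0°C ✓; 3' end GTC has 2 G/C ✓ — fails.
F2 (19 nt, A=3 T=7 G=5 C=4): GC 9/19 = 47.4% ✓; length 19 ✓; Tm = 64.9 + 41·(9 − 16.4)/19 = 48.9°C ✓; 3' end TCG has 2 G/C ✓ — passes.
F3 (20 nt, A=5 T=3 G=4 C=8): GC 12/20 = 60.0%, outside 44.3–53.1% ✗; length 20 ✓; Tm = 64.9 + 41·(12 − 16.4)/20 = 55.9°C ✓; 3' end AGC has 2 G/C ✓ — fails.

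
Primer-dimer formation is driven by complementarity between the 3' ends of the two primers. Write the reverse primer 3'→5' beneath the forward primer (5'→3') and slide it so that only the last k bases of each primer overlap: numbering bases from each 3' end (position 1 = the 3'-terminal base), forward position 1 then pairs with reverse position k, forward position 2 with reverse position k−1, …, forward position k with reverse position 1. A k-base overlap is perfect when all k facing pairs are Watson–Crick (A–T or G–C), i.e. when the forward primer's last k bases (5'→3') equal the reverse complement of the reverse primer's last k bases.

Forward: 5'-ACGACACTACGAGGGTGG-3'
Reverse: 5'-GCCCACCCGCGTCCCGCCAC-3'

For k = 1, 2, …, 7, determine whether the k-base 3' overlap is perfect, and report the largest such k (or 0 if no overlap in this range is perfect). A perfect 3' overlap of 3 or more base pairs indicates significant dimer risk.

Last 7 bases (5'→3') — forward …AGGGTGG, reverse …CCGCCAC.
Reverse complement of the reverse primer's last 7 bases: GTGGCGG; its first k bases are the reverse complement of the reverse primer's last k bases, so a perfect k-base overlap needs the forward primer's last k bases to equal them.
Comparing (forward last k vs required): k=1: G vs G ✓; k=2: GG vs GT ✗; k=3: TGG vs GTG ✗; k=4: GTGG vs GTGG ✓; k=5: GGTGG vs GTGGC ✗; k=6: GGGTGG vs GTGGCG ✗; k=7: AGGGTGG vs GTGGCGG ✗.
Perfect overlaps at k = 1, 4; the largest is 4.

Longest perfect overlap: 4 complementary base pairs; significant dimer risk (threshold 3).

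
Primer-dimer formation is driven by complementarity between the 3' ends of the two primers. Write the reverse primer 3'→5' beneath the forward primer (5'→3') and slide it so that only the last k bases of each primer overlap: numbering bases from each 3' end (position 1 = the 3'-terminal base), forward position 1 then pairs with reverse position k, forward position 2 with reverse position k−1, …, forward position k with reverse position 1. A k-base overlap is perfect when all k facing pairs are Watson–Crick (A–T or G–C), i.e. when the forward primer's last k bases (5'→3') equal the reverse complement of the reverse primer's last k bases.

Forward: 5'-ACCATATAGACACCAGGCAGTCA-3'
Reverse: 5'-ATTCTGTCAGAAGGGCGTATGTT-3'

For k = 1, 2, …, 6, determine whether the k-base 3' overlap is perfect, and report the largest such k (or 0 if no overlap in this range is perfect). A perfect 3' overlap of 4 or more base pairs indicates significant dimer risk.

Longest perfect overlap: 1 complementary base pair; below the dimer-risk threshold (threshold 4).

Last 6 bases (5'→3') — forward …CAGTCA, reverse …TATGTT.
Reverse complement of the reverse primer's last 6 bases: AACATA; its first k bases are the reverse complement of the reverse primer's last k bases, so a perfect k-base overlap needs the forward primer's last k bases to equal them.
Comparing (forward last k vs required): k=1: A vs A ✓; k=2: CA vs AA ✗; k=3: TCA vs AAC ✗; k=4: GTCA vs AACA ✗; k=5: AGTCA vs AACAT ✗; k=6: CAGTCA vs AACATA ✗.
Only k = 1 is perfect, so the longest perfect 3' overlap is 1.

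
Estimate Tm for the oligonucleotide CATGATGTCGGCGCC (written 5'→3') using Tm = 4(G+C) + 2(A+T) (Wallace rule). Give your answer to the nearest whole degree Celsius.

50°C

Base counts: A=2, T=3, G=5, C=5 (length 15).
Tm = 2·(2+3) + 4·(5+5) = 2·5 + 4·10 = 10 + 40 = 50°C.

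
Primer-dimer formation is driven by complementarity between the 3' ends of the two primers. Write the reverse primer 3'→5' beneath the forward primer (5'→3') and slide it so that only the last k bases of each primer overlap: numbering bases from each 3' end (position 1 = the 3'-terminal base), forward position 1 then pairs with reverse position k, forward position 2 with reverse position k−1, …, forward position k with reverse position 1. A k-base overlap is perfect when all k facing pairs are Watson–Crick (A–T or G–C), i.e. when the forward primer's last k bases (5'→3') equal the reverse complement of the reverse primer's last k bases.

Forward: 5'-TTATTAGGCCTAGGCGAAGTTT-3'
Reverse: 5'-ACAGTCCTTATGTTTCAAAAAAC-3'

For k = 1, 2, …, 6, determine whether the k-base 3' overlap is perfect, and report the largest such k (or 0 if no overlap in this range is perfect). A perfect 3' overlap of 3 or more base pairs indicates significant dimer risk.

Last 6 bases (5'→3') — forward …AAGTTT, reverse …AAAAAC.
Reverse complement of the reverse primer's last 6 bases: GTTTTT; its first k bases are the reverse complement of the reverse primer's last k bases, so a perfect k-base overlap needs the forward primer's last k bases to equal them.
Comparing (forward last k vs required): k=1: T vs G ✗; k=2: TT vs GT ✗; k=3: TTT vs GTT ✗; k=4: GTTT vs GTTT ✓; k=5: AGTTT vs GTTTT ✗; k=6: AAGTTT vs GTTTTT ✗.
Only k = 4 is perfect, so the longest perfect 3' overlap is 4.

Longest perfect overlap: 4 complementary base pairs; significant dimer risk (threshold 3).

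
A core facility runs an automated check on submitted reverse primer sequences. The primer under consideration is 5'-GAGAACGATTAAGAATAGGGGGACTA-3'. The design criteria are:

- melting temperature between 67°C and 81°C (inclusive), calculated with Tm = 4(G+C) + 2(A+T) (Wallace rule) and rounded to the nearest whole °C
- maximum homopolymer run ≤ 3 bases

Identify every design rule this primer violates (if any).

Fails: homopolymer run.

Base counts: A=11, T=4, G=9, C=2 (length 26).
Tm: Tm = 2·15 + 4·11 = 74°C ✓
homopolymer run: longest run = 5, exceeds 3 ✗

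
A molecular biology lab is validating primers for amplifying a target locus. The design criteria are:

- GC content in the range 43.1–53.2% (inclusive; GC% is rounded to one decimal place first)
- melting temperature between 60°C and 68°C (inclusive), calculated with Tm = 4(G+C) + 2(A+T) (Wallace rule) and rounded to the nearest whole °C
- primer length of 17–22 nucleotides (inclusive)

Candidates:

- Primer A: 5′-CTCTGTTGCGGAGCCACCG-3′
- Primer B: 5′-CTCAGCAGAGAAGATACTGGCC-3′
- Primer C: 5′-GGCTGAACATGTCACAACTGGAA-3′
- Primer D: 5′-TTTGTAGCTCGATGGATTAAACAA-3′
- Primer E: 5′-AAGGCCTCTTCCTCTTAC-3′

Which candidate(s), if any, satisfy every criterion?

None of the candidates satisfy all criteria.

Primer A (19 nt, A=2 T=4 G=6 C=7): GC 13/19 = 68.4%, outside 43.1–53.2% ✗; Tm = 2·6 + 4·13 = 64°C ✓; length 19 ✓ — fails.
Primer B (22 nt, A=7 T=3 G=6 C=6): GC 12/22 = 54.5%, outside 43.1–53.2% ✗; Tm = 2·10 + 4·12 = 68°C ✓; length 22 ✓ — fails.
Primer C (23 nt, A=8 T=4 G=6 C=5): GC 11/23 = 47.8% ✓; Tm = 2·12 + 4·11 = 68°C ✓; length 23, outside 17–22 ✗ — fails.
Primer D (24 nt, A=8 T=8 G=5 C=3): GC 8/24 = 33.3%, outside 43.1–53.2% ✗; Tm = 2·16 + 4·8 = 64°C ✓; length 24, outside 17–22 ✗ — fails.
Primer E (18 nt, A=3 T=6 G=2 C=7): GC 9/18 = 50.0% ✓; Tm = 2·9 + 4·9 = 54°C, outside 60–68°C ✗; length 18 ✓ — fails.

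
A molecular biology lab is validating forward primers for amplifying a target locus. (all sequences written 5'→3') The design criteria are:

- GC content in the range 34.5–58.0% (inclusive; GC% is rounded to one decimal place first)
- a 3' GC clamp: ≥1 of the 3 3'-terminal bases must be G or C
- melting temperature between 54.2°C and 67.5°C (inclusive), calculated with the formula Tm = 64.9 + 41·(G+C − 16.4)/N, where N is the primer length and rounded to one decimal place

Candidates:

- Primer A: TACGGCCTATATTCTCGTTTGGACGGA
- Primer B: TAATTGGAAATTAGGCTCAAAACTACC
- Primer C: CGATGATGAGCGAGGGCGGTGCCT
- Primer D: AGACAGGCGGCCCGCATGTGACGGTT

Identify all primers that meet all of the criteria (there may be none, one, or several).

Primer A (27 nt, A=5 T=9 G=7 C=6): GC 13/27 = 48.1% ✓; 3' end GGA has 2 G/C ✓; Tm = 64.9 + 41·(13 − 16.4)/27 = 59.7°C ✓ — passes.
Primer B (27 nt, A=11 T=7 G=4 C=5): GC 9/27 = 33.3%, outside 34.5–58.0% ✗; 3' end ACC has 2 G/C ✓; Tm = 64.9 + 41·(9 − 16.4)/27 = 53.7°C, outside 54.2–67.5°C ✗ — fails.
Primer C (24 nt, A=4 T=4 G=11 C=5): GC 16/24 = 66.7%, outside 34.5–58.0% ✗; 3' end CCT has 2 G/C ✓; Tm = 64.9 + 41·(16 − 16.4)/24 = 64.2°C ✓ — fails.
Primer D (26 nt, A=5 T=4 G=10 C=7): GC 17/26 = 65.4%, outside 34.5–58.0% ✗; 3' end GTT has 1 G/C ✓; Tm = 64.9 + 41·(17 − 16.4)/26 = 65.8°C ✓ — fails.

Primer A only.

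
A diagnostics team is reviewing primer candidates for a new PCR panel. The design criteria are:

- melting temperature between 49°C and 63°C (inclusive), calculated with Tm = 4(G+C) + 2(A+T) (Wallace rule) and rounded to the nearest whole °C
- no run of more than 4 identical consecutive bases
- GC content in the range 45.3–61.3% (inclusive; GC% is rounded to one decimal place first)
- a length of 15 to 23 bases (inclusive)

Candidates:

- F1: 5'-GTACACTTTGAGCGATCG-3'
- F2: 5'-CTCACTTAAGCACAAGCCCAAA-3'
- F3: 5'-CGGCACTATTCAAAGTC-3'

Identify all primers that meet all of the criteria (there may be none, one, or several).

F1 (18 nt, A=4 T=5 G=5 C=4): Tm = 2·9 + 4·9 = 54°C ✓; longest run = 3 ✓; GC 9/18 = 50.0% ✓; length 18 ✓ — passes.
F2 (22 nt, A=9 T=3 G=2 C=8): Tm = 2·12 + 4·10 = 64°C, outside 49–63°C ✗; longest run = 3 ✓; GC 10/22 = 45.5% ✓; length 22 ✓ — fails.
F3 (17 nt, A=5 T=4 G=3 C=5): Tm = 2·9 + 4·8 = 50°C ✓; longest run = 3 ✓; GC 8/17 = 47.1% ✓; length 17 ✓ — passes.

F1 and F3.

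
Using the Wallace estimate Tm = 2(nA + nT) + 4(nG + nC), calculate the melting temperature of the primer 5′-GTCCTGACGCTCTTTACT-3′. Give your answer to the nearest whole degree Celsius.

54°C

Base counts: A=2, T=7, G=3, C=6 (length 18).
Tm = 2·(2+7) + 4·(3+6) = 2·9 + 4·9 = 18 + 36 = 54°C.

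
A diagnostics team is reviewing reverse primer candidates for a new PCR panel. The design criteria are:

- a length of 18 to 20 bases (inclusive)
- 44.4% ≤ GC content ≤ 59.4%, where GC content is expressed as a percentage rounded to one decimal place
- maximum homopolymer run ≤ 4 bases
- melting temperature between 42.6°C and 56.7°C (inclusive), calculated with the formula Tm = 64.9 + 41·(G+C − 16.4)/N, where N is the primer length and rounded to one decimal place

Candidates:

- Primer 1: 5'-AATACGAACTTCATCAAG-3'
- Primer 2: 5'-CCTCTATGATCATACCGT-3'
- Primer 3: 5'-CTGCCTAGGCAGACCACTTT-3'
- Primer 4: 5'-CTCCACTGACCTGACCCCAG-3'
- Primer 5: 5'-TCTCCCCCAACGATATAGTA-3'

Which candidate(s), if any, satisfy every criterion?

Primer 2 and Primer 3.

Primer 1 (18 nt, A=8 T=4 G=2 C=4): length 18 ✓; GC 6/18 = 33.3%, outside 44.4–59.4% ✗; longest run = 2 ✓; Tm = 64.9 + 41·(6 − 16.4)/18 = 41.2°C, outside 42.6–56.7°C ✗ — fails.
Primer 2 (18 nt, A=4 T=6 G=2 C=6): length 18 ✓; GC 8/18 = 44.4% ✓; longest run = 2 ✓; Tm = 64.9 + 41·(8 − 16.4)/18 = 45.8°C ✓ — passes.
Primer 3 (20 nt, A=4 T=5 G=4 C=7): length 20 ✓; GC 11/20 = 55.0% ✓; longest run = 3 ✓; Tm = 64.9 + 41·(11 − 16.4)/20 = 53.8°C ✓ — passes.
Primer 4 (20 nt, A=4 T=3 G=3 C=10): length 20 ✓; GC 13/20 = 65.0%, outside 44.4–59.4% ✗; longest run = 4 ✓; Tm = 64.9 + 41·(13 − 16.4)/20 = 57.9°C, outside 42.6–56.7°C ✗ — fails.
Primer 5 (20 nt, A=6 T=5 G=2 C=7): length 20 ✓; GC 9/20 = 45.0% ✓; longest run = 5, exceeds 4 ✗; Tm = 64.9 + 41·(9 − 16.4)/20 = 49.7°C ✓ — fails.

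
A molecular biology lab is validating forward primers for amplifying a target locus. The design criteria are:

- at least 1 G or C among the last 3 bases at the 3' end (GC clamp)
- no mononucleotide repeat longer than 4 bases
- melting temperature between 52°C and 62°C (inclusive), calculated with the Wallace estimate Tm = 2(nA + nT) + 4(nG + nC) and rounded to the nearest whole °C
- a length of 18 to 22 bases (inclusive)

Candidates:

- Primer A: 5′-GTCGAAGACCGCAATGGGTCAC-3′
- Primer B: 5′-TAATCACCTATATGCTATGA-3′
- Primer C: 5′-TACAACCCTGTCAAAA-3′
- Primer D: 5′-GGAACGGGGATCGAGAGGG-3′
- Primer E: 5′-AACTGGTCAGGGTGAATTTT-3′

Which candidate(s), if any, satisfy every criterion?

Primer A (22 nt, A=6 T=3 G=7 C=6): 3' end CAC has 2 G/C ✓; longest run = 3 ✓; Tm = 2·9 + 4·13 = 70°C, outside 52–62°C ✗; length 22 ✓ — fails.
Primer B (20 nt, A=7 T=7 G=2 C=4): 3' end TGA has 1 G/C ✓; longest run = 2 ✓; Tm = 2·14 + 4·6 = 52°C ✓; length 20 ✓ — passes.
Primer C (16 nt, A=7 T=3 G=1 C=5): 3' end AAA has 0 G/C, need ≥1 ✗; longest run = 4 ✓; Tm = 2·10 + 4·6 = 44°C, outside 52–62°C ✗; length 16, outside 18–22 ✗ — fails.
Primer D (19 nt, A=5 T=1 G=11 C=2): 3' end GGG has 3 G/C ✓; longest run = 4 ✓; Tm = 2·6 + 4·13 = 64°C, outside 52–62°C ✗; length 19 ✓ — fails.
Primer E (20 nt, A=5 T=7 G=6 C=2): 3' end TTT has 0 G/C, need ≥1 ✗; longest run = 4 ✓; Tm = 2·12 + 4·8 = 56°C ✓; length 20 ✓ — fails.

Primer B only.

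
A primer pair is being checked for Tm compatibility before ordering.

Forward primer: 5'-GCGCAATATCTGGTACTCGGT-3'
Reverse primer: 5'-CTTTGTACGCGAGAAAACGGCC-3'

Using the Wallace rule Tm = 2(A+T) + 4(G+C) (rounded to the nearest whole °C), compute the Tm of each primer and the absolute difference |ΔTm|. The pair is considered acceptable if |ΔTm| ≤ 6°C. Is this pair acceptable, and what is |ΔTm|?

|ΔTm| = 4°C; the pair is acceptable.

Forward: A=4 T=6 G=6 C=5 → Tm = 2·10 + 4·11 = 64°C.
Reverse: A=6 T=4 G=6 C=6 → Tm = 2·10 + 4·12 = 68°C.
|ΔTm| = |64 − 68| = 4°C, ≤ 6°C.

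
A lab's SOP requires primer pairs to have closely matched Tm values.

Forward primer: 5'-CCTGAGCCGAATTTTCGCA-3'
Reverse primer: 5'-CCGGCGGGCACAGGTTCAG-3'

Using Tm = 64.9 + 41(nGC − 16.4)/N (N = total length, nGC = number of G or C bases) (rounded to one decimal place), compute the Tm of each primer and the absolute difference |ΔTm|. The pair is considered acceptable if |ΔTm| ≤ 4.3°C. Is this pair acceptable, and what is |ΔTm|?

|ΔTm| = 8.6°C; the pair is not acceptable.

Forward: G+C = 10, N = 19 → Tm = 64.9 + 41·(10 − 16.4)/19 = 51.1°C.
Reverse: G+C = 14, N = 19 → Tm = 64.9 + 41·(14 − 16.4)/19 = 59.7°C.
|ΔTm| = |51.1 − 59.7| = 8.6°C, > 4.3°C.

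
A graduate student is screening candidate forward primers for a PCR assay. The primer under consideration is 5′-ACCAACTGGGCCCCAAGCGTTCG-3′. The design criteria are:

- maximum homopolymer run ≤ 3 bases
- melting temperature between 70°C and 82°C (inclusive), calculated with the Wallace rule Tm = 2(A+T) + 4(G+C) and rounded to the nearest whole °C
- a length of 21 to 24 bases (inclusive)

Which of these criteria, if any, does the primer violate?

Base counts: A=5, T=3, G=6, C=9 (length 23).
homopolymer run: longest run = 4, exceeds 3 ✗
Tm: Tm = 2·8 + 4·15 = 76°C ✓
length: length 23 ✓

Fails: homopolymer run.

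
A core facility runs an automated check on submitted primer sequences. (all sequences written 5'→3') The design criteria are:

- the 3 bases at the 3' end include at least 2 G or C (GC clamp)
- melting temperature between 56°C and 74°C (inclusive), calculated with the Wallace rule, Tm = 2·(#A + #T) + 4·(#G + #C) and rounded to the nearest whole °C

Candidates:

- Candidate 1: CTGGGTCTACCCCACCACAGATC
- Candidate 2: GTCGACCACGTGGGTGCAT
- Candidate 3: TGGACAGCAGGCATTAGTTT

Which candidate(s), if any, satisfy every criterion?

None of the candidates satisfy all criteria.

Candidate 1 (23 nt, A=5 T=4 G=4 C=10): 3' end ATC has 1 G/C, need ≥2 ✗; Tm = 2·9 + 4·14 = 74°C ✓ — fails.
Candidate 2 (19 nt, A=3 T=4 G=7 C=5): 3' end CAT has 1 G/C, need ≥2 ✗; Tm = 2·7 + 4·12 = 62°C ✓ — fails.
Candidate 3 (20 nt, A=5 T=6 G=6 C=3): 3' end TTT has 0 G/C, need ≥2 ✗; Tm = 2·11 + 4·9 = 58°C ✓ — fails.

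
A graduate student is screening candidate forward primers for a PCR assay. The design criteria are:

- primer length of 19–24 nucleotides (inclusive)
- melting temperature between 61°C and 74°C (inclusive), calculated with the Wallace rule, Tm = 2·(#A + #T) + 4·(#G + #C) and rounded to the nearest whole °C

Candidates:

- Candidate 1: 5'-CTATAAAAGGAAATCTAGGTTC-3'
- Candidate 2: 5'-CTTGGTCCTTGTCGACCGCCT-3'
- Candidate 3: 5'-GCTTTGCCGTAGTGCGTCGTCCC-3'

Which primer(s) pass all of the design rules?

Candidate 2 only.

Candidate 1 (22 nt, A=9 T=6 G=4 C=3): length 22 ✓; Tm = 2·15 + 4·7 = 58°C, outside 61–74°C ✗ — fails.
Candidate 2 (21 nt, A=1 T=7 G=5 C=8): length 21 ✓; Tm = 2·8 + 4·13 = 68°C ✓ — passes.
Candidate 3 (23 nt, A=1 T=7 G=7 C=8): length 23 ✓; Tm = 2·8 + 4·15 = 76°C, outside 61–74°C ✗ — fails.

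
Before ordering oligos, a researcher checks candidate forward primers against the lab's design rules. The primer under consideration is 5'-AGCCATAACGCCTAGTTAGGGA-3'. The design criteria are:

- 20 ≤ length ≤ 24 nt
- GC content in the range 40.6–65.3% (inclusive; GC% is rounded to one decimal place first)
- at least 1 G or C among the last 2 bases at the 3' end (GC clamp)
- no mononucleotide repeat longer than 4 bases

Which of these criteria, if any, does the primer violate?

Base counts: A=7, T=4, G=6, C=5 (length 22).
length: length 22 ✓
GC content: GC 11/22 = 50.0% ✓
GC clamp: 3' end GA has 1 G/C ✓
homopolymer run: longest run = 3 ✓

Meets all criteria.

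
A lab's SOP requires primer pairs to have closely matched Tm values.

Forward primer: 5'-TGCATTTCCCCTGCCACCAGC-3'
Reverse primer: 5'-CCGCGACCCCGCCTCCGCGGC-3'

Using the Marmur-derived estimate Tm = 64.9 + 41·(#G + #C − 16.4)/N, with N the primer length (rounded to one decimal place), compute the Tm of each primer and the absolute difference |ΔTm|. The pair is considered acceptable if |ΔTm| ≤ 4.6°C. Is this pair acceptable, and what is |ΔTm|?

Forward: G+C = 13, N = 21 → Tm = 64.9 + 41·(13 − 16.4)/21 = 58.3°C.
Reverse: G+C = 19, N = 21 → Tm = 64.9 + 41·(19 − 16.4)/21 = 70.0°C.
|ΔTm| = |58.3 − 70.0| = 11.7°C, > 4.6°C.

|ΔTm| = 11.7°C; the pair is not acceptable.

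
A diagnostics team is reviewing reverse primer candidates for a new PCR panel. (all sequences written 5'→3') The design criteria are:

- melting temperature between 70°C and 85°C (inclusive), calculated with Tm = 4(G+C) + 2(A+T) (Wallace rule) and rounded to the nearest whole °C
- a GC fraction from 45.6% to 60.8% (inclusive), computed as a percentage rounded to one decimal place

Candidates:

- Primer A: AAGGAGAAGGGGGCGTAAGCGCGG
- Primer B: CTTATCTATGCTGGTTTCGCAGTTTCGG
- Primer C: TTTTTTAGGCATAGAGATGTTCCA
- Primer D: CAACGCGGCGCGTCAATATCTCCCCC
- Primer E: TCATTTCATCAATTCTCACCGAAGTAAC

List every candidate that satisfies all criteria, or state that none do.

Primer A (24 nt, A=7 T=1 G=13 C=3): Tm = 2·8 + 4·16 = 80°C ✓; GC 16/24 = 66.7%, outside 45.6–60.8% ✗ — fails.
Primer B (28 nt, A=3 T=12 G=7 C=6): Tm = 2·15 + 4·13 = 82°C ✓; GC 13/28 = 46.4% ✓ — passes.
Primer C (24 nt, A=6 T=10 G=5 C=3): Tm = 2·16 + 4·8 = 64°C, outside 70–85°C ✗; GC 8/24 = 33.3%, outside 45.6–60.8% ✗ — fails.
Primer D (26 nt, A=5 T=4 G=5 C=12): Tm = 2·9 + 4·17 = 86°C, outside 70–85°C ✗; GC 17/26 = 65.4%, outside 45.6–60.8% ✗ — fails.
Primer E (28 nt, A=9 T=9 G=2 C=8): Tm = 2·18 + 4·10 = 76°C ✓; GC 10/28 = 35.7%, outside 45.6–60.8% ✗ — fails.

Primer B only.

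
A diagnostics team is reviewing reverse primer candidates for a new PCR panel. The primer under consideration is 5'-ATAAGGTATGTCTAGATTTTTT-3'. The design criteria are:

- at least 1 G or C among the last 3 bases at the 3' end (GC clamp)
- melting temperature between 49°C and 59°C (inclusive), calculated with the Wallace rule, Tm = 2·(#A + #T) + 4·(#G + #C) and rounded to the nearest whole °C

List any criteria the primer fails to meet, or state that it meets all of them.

Base counts: A=6, T=11, G=4, C=1 (length 22).
GC clamp: 3' end TTT has 0 G/C, need ≥1 ✗
Tm: Tm = 2·17 + 4·5 = 54°C ✓

Fails: GC clamp.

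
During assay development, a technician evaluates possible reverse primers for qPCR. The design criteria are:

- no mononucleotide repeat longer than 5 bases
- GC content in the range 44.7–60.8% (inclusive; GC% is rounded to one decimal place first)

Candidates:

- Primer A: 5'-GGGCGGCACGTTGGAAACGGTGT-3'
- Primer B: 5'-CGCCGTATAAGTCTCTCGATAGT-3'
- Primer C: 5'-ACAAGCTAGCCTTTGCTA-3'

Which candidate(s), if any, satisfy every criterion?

Primer A (23 nt, A=4 T=4 G=11 C=4): longest run = 3 ✓; GC 15/23 = 65.2%, outside 44.7–60.8% ✗ — fails.
Primer B (23 nt, A=5 T=7 G=5 C=6): longest run = 2 ✓; GC 11/23 = 47.8% ✓ — passes.
Primer C (18 nt, A=5 T=5 G=3 C=5): longest run = 3 ✓; GC 8/18 = 44.4%, outside 44.7–60.8% ✗ — fails.

Primer B only.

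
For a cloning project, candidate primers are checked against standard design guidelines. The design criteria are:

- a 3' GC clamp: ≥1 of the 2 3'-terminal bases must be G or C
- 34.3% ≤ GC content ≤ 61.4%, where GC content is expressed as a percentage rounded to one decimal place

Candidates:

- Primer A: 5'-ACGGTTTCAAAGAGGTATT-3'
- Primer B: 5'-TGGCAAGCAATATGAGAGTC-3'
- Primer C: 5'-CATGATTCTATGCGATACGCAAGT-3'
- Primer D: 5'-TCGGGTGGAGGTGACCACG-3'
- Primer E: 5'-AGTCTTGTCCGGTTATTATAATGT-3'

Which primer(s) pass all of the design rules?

Primer B and Primer C.

Primer A (19 nt, A=6 T=6 G=5 C=2): 3' end TT has 0 G/C, need ≥1 ✗; GC 7/19 = 36.8% ✓ — fails.
Primer B (20 nt, A=7 T=4 G=6 C=3): 3' end TC has 1 G/C ✓; GC 9/20 = 45.0% ✓ — passes.
Primer C (24 nt, A=7 T=7 G=5 C=5): 3' end GT has 1 G/C ✓; GC 10/24 = 41.7% ✓ — passes.
Primer D (19 nt, A=3 T=3 G=9 C=4): 3' end CG has 2 G/C ✓; GC 13/19 = 68.4%, outside 34.3–61.4% ✗ — fails.
Primer E (24 nt, A=5 T=11 G=5 C=3): 3' end GT has 1 G/C ✓; GC 8/24 = 33.3%, outside 34.3–61.4% ✗ — fails.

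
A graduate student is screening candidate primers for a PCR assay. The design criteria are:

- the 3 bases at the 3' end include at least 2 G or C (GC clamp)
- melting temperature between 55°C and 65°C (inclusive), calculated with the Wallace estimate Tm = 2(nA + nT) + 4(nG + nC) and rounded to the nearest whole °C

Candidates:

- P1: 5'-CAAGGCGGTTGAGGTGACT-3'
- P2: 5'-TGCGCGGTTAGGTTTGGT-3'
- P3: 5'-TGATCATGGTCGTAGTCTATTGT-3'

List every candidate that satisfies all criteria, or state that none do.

P2 only.

P1 (19 nt, A=4 T=4 G=8 C=3): 3' end ACT has 1 G/C, need ≥2 ✗; Tm = 2·8 + 4·11 = 60°C ✓ — fails.
P2 (18 nt, A=1 T=7 G=8 C=2): 3' end GGT has 2 G/C ✓; Tm = 2·8 + 4·10 = 56°C ✓ — passes.
P3 (23 nt, A=4 T=10 G=6 C=3): 3' end TGT has 1 G/C, need ≥2 ✗; Tm = 2·14 + 4·9 = 64°C ✓ — fails.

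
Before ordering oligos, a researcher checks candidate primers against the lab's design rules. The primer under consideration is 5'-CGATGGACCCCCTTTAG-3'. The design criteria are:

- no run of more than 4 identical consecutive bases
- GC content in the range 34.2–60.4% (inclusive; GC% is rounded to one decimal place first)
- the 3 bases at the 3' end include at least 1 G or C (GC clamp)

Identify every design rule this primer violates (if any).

Fails: homopolymer run.

Base counts: A=3, T=4, G=4, C=6 (length 17).
homopolymer run: longest run = 5, exceeds 4 ✗
GC content: GC 10/17 = 58.8% ✓
GC clamp: 3' end TAG has 1 G/C ✓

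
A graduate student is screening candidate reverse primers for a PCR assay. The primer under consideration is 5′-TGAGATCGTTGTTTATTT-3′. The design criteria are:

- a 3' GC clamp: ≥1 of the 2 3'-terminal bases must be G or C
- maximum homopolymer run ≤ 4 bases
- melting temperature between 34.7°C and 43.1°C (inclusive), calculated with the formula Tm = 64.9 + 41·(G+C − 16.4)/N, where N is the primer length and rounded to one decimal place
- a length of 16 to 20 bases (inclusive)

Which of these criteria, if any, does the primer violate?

Base counts: A=3, T=10, G=4, C=1 (length 18).
GC clamp: 3' end TT has 0 G/C, need ≥1 ✗
homopolymer run: longest run = 3 ✓
Tm: Tm = 64.9 + 41·(5 − 16.4)/18 = 38.9°C ✓
length: length 18 ✓

Fails: GC clamp.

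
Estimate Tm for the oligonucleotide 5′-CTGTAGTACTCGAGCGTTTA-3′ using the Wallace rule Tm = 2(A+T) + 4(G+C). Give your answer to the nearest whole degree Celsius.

58°C

Base counts: A=4, T=7, G=5, C=4 (length 20).
Tm = 2·(4+7) + 4·(5+4) = 2·11 + 4·9 = 22 + 36 = 58°C.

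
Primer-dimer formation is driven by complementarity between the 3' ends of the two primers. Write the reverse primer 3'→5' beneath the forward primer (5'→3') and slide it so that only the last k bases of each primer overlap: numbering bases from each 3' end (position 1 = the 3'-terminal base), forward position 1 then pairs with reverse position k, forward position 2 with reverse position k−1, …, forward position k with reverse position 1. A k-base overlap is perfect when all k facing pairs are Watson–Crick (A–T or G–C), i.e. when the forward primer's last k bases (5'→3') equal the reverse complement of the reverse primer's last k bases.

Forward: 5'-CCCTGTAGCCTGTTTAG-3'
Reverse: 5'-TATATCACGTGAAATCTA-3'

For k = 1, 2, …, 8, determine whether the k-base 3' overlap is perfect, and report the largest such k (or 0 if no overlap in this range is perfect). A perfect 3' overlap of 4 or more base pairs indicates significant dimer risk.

Last 8 bases (5'→3') — forward …CTGTTTAG, reverse …GAAATCTA.
Reverse complement of the reverse primer's last 8 bases: TAGATTTC; its first k bases are the reverse complement of the reverse primer's last k bases, so a perfect k-base overlap needs the forward primer's last k bases to equal them.
Comparing (forward last k vs required): k=1: G vs T ✗; k=2: AG vs TA ✗; k=3: TAG vs TAG ✓; k=4: TTAG vs TAGA ✗; k=5: TTTAG vs TAGAT ✗; k=6: GTTTAG vs TAGATT ✗; k=7: TGTTTAG vs TAGATTT ✗; k=8: CTGTTTAG vs TAGATTTC ✗.
Only k = 3 is perfect, so the longest perfect 3' overlap is 3.

Longest perfect overlap: 3 complementary base pairs; below the dimer-risk threshold (threshold 4).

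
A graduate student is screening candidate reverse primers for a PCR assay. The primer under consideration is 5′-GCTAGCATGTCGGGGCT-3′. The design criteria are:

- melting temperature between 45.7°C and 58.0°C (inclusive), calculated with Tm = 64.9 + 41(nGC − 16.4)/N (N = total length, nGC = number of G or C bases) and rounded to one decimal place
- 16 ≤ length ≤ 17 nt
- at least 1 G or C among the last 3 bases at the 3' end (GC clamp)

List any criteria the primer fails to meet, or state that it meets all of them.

Base counts: A=2, T=4, G=7, C=4 (length 17).
Tm: Tm = 64.9 + 41·(11 − 16.4)/17 = 51.9°C ✓
length: length 17 ✓
GC clamp: 3' end GCT has 2 G/C ✓

Meets all criteria.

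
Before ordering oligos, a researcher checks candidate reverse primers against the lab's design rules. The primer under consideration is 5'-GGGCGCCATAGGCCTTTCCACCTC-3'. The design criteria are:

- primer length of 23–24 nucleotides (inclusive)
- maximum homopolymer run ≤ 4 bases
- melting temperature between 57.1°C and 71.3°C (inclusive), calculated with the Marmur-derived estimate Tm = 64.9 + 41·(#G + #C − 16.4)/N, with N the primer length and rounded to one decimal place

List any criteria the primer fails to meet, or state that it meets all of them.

Base counts: A=3, T=5, G=6, C=10 (length 24).
length: length 24 ✓
homopolymer run: longest run = 3 ✓
Tm: Tm = 64.9 + 41·(16 − 16.4)/24 = 64.2°C ✓

Meets all criteria.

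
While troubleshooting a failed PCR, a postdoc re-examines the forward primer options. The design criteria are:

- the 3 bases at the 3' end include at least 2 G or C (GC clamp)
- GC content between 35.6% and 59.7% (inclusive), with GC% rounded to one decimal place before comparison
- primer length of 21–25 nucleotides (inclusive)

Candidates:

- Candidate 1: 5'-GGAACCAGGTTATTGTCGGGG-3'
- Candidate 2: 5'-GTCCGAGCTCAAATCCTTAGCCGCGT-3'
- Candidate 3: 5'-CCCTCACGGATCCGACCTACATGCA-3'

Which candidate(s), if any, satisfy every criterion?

Candidate 1 (21 nt, A=4 T=5 G=9 C=3): 3' end GGG has 3 G/C ✓; GC 12/21 = 57.1% ✓; length 21 ✓ — passes.
Candidate 2 (26 nt, A=5 T=6 G=6 C=9): 3' end CGT has 2 G/C ✓; GC 15/26 = 57.7% ✓; length 26, outside 21–25 ✗ — fails.
Candidate 3 (25 nt, A=6 T=4 G=4 C=11): 3' end GCA has 2 G/C ✓; GC 15/25 = 60.0%, outside 35.6–59.7% ✗; length 25 ✓ — fails.

Candidate 1 only.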